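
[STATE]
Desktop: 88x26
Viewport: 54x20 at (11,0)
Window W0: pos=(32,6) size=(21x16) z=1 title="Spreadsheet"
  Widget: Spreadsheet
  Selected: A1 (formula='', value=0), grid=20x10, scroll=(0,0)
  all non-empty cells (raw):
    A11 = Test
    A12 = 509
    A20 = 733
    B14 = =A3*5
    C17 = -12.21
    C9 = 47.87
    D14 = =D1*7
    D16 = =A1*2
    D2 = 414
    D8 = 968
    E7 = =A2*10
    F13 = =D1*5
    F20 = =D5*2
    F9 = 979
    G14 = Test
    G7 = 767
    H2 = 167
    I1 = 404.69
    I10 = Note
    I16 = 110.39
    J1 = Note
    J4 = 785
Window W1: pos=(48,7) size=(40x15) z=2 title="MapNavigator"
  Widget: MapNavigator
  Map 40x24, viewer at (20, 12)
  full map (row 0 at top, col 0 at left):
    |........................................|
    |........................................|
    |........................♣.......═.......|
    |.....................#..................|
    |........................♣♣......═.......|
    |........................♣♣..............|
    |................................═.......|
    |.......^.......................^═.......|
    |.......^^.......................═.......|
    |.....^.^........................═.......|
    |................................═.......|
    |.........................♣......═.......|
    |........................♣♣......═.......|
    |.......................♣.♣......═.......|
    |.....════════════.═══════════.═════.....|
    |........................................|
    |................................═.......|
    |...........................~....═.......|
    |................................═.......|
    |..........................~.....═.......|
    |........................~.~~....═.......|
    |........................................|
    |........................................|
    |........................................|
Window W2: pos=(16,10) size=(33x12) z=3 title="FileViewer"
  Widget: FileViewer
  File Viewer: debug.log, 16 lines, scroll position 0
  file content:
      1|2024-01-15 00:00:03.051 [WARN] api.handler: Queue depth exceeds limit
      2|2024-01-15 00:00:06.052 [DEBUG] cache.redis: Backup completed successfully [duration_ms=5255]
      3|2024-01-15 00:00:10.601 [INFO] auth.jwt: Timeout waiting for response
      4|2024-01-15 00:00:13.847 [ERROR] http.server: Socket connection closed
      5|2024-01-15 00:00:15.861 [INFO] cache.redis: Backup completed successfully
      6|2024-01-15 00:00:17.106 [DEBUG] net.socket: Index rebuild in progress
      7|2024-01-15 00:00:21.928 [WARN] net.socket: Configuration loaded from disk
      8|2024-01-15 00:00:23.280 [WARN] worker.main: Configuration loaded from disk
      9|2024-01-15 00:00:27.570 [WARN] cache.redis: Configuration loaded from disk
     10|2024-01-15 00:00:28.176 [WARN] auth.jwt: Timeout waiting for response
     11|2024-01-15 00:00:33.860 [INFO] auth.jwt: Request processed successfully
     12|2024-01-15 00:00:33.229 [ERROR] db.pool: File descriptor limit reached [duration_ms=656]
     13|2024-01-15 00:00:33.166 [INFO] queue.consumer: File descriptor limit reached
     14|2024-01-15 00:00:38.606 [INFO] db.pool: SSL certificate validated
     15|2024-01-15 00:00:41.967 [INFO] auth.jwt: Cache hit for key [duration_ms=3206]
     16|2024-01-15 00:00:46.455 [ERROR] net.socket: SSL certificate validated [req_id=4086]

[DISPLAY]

                                                      
                                                      
                                                      
                                                      
                                                      
                                                      
                     ┏━━━━━━━━━━━━━━━━━━━┓            
                     ┃ Spreadsheet   ┏━━━━━━━━━━━━━━━━
                     ┠───────────────┃ MapNavigator   
                     ┃A1:            ┠────────────────
     ┏━━━━━━━━━━━━━━━━━━━━━━━━━━━━━━━┓......^.........
     ┃ FileViewer                    ┃......^^........
     ┠───────────────────────────────┨....^.^.........
     ┃2024-01-15 00:00:03.051 [WARN]▲┃................
     ┃2024-01-15 00:00:06.052 [DEBUG█┃................
     ┃2024-01-15 00:00:10.601 [INFO]░┃................
     ┃2024-01-15 00:00:13.847 [ERROR░┃................
     ┃2024-01-15 00:00:15.861 [INFO]░┃....════════════
     ┃2024-01-15 00:00:17.106 [DEBUG░┃................
     ┃2024-01-15 00:00:21.928 [WARN]░┃................


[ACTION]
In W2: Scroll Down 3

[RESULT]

                                                      
                                                      
                                                      
                                                      
                                                      
                                                      
                     ┏━━━━━━━━━━━━━━━━━━━┓            
                     ┃ Spreadsheet   ┏━━━━━━━━━━━━━━━━
                     ┠───────────────┃ MapNavigator   
                     ┃A1:            ┠────────────────
     ┏━━━━━━━━━━━━━━━━━━━━━━━━━━━━━━━┓......^.........
     ┃ FileViewer                    ┃......^^........
     ┠───────────────────────────────┨....^.^.........
     ┃2024-01-15 00:00:13.847 [ERROR▲┃................
     ┃2024-01-15 00:00:15.861 [INFO]░┃................
     ┃2024-01-15 00:00:17.106 [DEBUG░┃................
     ┃2024-01-15 00:00:21.928 [WARN]█┃................
     ┃2024-01-15 00:00:23.280 [WARN]░┃....════════════
     ┃2024-01-15 00:00:27.570 [WARN]░┃................
     ┃2024-01-15 00:00:28.176 [WARN]░┃................


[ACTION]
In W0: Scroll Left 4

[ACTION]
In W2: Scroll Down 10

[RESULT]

                                                      
                                                      
                                                      
                                                      
                                                      
                                                      
                     ┏━━━━━━━━━━━━━━━━━━━┓            
                     ┃ Spreadsheet   ┏━━━━━━━━━━━━━━━━
                     ┠───────────────┃ MapNavigator   
                     ┃A1:            ┠────────────────
     ┏━━━━━━━━━━━━━━━━━━━━━━━━━━━━━━━┓......^.........
     ┃ FileViewer                    ┃......^^........
     ┠───────────────────────────────┨....^.^.........
     ┃2024-01-15 00:00:27.570 [WARN]▲┃................
     ┃2024-01-15 00:00:28.176 [WARN]░┃................
     ┃2024-01-15 00:00:33.860 [INFO]░┃................
     ┃2024-01-15 00:00:33.229 [ERROR░┃................
     ┃2024-01-15 00:00:33.166 [INFO]░┃....════════════
     ┃2024-01-15 00:00:38.606 [INFO]░┃................
     ┃2024-01-15 00:00:41.967 [INFO]█┃................


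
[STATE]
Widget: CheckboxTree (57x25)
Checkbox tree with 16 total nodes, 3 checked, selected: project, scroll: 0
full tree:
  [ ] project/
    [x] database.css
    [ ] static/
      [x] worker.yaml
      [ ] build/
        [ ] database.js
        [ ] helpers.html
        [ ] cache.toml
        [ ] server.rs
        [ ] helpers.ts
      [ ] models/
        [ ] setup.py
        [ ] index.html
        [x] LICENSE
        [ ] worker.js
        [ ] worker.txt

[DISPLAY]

>[-] project/                                            
   [x] database.css                                      
   [-] static/                                           
     [x] worker.yaml                                     
     [ ] build/                                          
       [ ] database.js                                   
       [ ] helpers.html                                  
       [ ] cache.toml                                    
       [ ] server.rs                                     
       [ ] helpers.ts                                    
     [-] models/                                         
       [ ] setup.py                                      
       [ ] index.html                                    
       [x] LICENSE                                       
       [ ] worker.js                                     
       [ ] worker.txt                                    
                                                         
                                                         
                                                         
                                                         
                                                         
                                                         
                                                         
                                                         
                                                         


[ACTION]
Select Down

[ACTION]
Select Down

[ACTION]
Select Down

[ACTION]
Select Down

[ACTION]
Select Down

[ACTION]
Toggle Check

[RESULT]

 [-] project/                                            
   [x] database.css                                      
   [-] static/                                           
     [x] worker.yaml                                     
     [-] build/                                          
>      [x] database.js                                   
       [ ] helpers.html                                  
       [ ] cache.toml                                    
       [ ] server.rs                                     
       [ ] helpers.ts                                    
     [-] models/                                         
       [ ] setup.py                                      
       [ ] index.html                                    
       [x] LICENSE                                       
       [ ] worker.js                                     
       [ ] worker.txt                                    
                                                         
                                                         
                                                         
                                                         
                                                         
                                                         
                                                         
                                                         
                                                         


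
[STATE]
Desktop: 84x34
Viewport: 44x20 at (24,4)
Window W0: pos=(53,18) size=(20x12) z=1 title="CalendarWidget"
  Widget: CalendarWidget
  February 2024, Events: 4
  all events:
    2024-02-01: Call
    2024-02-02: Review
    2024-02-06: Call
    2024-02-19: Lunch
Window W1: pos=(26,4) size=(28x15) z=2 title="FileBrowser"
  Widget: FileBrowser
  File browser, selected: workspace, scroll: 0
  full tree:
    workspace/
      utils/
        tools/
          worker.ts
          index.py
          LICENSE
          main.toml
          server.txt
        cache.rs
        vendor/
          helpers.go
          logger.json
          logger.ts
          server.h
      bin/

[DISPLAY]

  ┏━━━━━━━━━━━━━━━━━━━━━━━━━━┓              
  ┃ FileBrowser              ┃              
  ┠──────────────────────────┨              
  ┃> [-] workspace/          ┃              
  ┃    [+] utils/            ┃              
  ┃    [+] bin/              ┃              
  ┃                          ┃              
  ┃                          ┃              
  ┃                          ┃              
  ┃                          ┃              
  ┃                          ┃              
  ┃                          ┃              
  ┃                          ┃              
  ┃                          ┃              
  ┗━━━━━━━━━━━━━━━━━━━━━━━━━━┛━━━━━━━━━━━━━━
                             ┃ CalendarWidge
                             ┠──────────────
                             ┃  February 202
                             ┃Mo Tu We Th Fr
                             ┃          1*  


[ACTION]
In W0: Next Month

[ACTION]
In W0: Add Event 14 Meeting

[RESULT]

  ┏━━━━━━━━━━━━━━━━━━━━━━━━━━┓              
  ┃ FileBrowser              ┃              
  ┠──────────────────────────┨              
  ┃> [-] workspace/          ┃              
  ┃    [+] utils/            ┃              
  ┃    [+] bin/              ┃              
  ┃                          ┃              
  ┃                          ┃              
  ┃                          ┃              
  ┃                          ┃              
  ┃                          ┃              
  ┃                          ┃              
  ┃                          ┃              
  ┃                          ┃              
  ┗━━━━━━━━━━━━━━━━━━━━━━━━━━┛━━━━━━━━━━━━━━
                             ┃ CalendarWidge
                             ┠──────────────
                             ┃    March 2024
                             ┃Mo Tu We Th Fr
                             ┃             1


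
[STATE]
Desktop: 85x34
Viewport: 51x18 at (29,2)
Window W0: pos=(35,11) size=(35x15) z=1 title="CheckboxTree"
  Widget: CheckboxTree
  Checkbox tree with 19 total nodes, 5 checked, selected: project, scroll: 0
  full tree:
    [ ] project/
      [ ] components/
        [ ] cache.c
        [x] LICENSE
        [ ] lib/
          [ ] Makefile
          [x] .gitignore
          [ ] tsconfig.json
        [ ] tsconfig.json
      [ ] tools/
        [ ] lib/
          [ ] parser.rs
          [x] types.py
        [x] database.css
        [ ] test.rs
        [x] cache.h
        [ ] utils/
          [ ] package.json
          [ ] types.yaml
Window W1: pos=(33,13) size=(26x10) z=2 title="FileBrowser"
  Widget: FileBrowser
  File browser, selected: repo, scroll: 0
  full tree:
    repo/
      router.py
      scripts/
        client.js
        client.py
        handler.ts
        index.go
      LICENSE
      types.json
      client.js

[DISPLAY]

                                                   
                                                   
                                                   
                                                   
                                                   
                                                   
                                                   
                                                   
                                                   
      ┏━━━━━━━━━━━━━━━━━━━━━━━━━━━━━━━━━┓          
      ┃ CheckboxTree                    ┃          
    ┏━━━━━━━━━━━━━━━━━━━━━━━━┓──────────┨          
    ┃ FileBrowser            ┃          ┃          
    ┠────────────────────────┨          ┃          
    ┃> [-] repo/             ┃          ┃          
    ┃    router.py           ┃          ┃          
    ┃    [+] scripts/        ┃          ┃          
    ┃    LICENSE             ┃          ┃          


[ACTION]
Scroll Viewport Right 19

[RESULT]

                                                   
                                                   
                                                   
                                                   
                                                   
                                                   
                                                   
                                                   
                                                   
 ┏━━━━━━━━━━━━━━━━━━━━━━━━━━━━━━━━━┓               
 ┃ CheckboxTree                    ┃               
━━━━━━━━━━━━━━━━━━━━━━━━┓──────────┨               
 FileBrowser            ┃          ┃               
────────────────────────┨          ┃               
> [-] repo/             ┃          ┃               
    router.py           ┃          ┃               
    [+] scripts/        ┃          ┃               
    LICENSE             ┃          ┃               


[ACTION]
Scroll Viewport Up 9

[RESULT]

                                                   
                                                   
                                                   
                                                   
                                                   
                                                   
                                                   
                                                   
                                                   
                                                   
                                                   
 ┏━━━━━━━━━━━━━━━━━━━━━━━━━━━━━━━━━┓               
 ┃ CheckboxTree                    ┃               
━━━━━━━━━━━━━━━━━━━━━━━━┓──────────┨               
 FileBrowser            ┃          ┃               
────────────────────────┨          ┃               
> [-] repo/             ┃          ┃               
    router.py           ┃          ┃               


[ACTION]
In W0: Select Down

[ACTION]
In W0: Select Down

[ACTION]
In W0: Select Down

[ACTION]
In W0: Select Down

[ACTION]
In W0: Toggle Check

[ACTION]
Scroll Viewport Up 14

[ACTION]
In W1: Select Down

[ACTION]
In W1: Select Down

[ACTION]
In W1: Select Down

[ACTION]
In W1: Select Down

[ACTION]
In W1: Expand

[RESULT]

                                                   
                                                   
                                                   
                                                   
                                                   
                                                   
                                                   
                                                   
                                                   
                                                   
                                                   
 ┏━━━━━━━━━━━━━━━━━━━━━━━━━━━━━━━━━┓               
 ┃ CheckboxTree                    ┃               
━━━━━━━━━━━━━━━━━━━━━━━━┓──────────┨               
 FileBrowser            ┃          ┃               
────────────────────────┨          ┃               
  [-] repo/             ┃          ┃               
    router.py           ┃          ┃               


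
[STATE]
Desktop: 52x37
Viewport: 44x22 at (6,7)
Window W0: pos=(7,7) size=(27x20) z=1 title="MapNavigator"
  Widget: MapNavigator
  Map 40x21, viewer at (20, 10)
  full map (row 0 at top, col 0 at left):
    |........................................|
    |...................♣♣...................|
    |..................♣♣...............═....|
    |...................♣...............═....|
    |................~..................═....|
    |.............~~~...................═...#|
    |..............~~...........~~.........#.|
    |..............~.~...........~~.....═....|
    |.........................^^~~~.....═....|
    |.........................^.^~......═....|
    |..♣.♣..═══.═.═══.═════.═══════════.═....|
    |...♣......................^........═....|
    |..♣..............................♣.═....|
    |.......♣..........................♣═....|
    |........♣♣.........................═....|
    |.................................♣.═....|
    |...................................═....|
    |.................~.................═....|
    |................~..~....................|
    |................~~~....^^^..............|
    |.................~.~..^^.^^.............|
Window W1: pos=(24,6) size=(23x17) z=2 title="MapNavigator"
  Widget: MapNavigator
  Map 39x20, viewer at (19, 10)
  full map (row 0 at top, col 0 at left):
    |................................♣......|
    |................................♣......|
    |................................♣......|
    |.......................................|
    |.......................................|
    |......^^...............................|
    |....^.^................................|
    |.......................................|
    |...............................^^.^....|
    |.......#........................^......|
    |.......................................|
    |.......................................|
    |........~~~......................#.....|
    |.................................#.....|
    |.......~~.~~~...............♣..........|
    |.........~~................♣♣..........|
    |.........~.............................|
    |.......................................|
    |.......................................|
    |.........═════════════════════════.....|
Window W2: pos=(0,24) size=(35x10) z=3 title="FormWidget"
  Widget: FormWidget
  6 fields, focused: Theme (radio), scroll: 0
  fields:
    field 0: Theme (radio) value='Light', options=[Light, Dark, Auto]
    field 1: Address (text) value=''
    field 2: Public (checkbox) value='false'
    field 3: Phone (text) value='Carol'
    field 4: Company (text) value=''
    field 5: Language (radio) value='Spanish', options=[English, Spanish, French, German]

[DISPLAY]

 ┏━━━━━━━━━━━━━━━━┃ MapNavigator        ┃   
 ┃ MapNavigator   ┠─────────────────────┨   
 ┠────────────────┃.....................┃   
 ┃..........♣♣....┃.....................┃   
 ┃...........♣....┃.....................┃   
 ┃........~.......┃.....................┃   
 ┃.....~~~........┃.....................┃   
 ┃......~~........┃.....................┃   
 ┃......~.~.......┃..........@..........┃   
 ┃................┃.....................┃   
 ┃................┃~~...................┃   
 ┃══.═.═══.═══@═.═┃.....................┃   
 ┃................┃.~~~...............♣.┃   
 ┃................┃~~................♣♣.┃   
 ┃................┃~....................┃   
 ┃♣♣..............┗━━━━━━━━━━━━━━━━━━━━━┛   
 ┃.........................┃                
━━━━━━━━━━━━━━━━━━━━━━━━━━━━┓               
Widget                      ┃               
────────────────────────────┨               
me:      (●) Light  ( ) Dark┃               
ress:    [                 ]┃               


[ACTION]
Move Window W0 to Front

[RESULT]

 ┏━━━━━━━━━━━━━━━━━━━━━━━━━┓ator        ┃   
 ┃ MapNavigator            ┃────────────┨   
 ┠─────────────────────────┨............┃   
 ┃..........♣♣.............┃............┃   
 ┃...........♣.............┃............┃   
 ┃........~................┃............┃   
 ┃.....~~~.................┃............┃   
 ┃......~~...........~~....┃............┃   
 ┃......~.~...........~~...┃.@..........┃   
 ┃.................^^~~~...┃............┃   
 ┃.................^.^~....┃............┃   
 ┃══.═.═══.═══@═.══════════┃............┃   
 ┃..................^......┃..........♣.┃   
 ┃.........................┃.........♣♣.┃   
 ┃.........................┃............┃   
 ┃♣♣.......................┃━━━━━━━━━━━━┛   
 ┃.........................┃                
━┃.........................┃┓               
W┃.........~...............┃┃               
─┗━━━━━━━━━━━━━━━━━━━━━━━━━┛┨               
me:      (●) Light  ( ) Dark┃               
ress:    [                 ]┃               


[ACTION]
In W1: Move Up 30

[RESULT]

 ┏━━━━━━━━━━━━━━━━━━━━━━━━━┓ator        ┃   
 ┃ MapNavigator            ┃────────────┨   
 ┠─────────────────────────┨            ┃   
 ┃..........♣♣.............┃            ┃   
 ┃...........♣.............┃            ┃   
 ┃........~................┃            ┃   
 ┃.....~~~.................┃            ┃   
 ┃......~~...........~~....┃            ┃   
 ┃......~.~...........~~...┃.@..........┃   
 ┃.................^^~~~...┃............┃   
 ┃.................^.^~....┃............┃   
 ┃══.═.═══.═══@═.══════════┃............┃   
 ┃..................^......┃............┃   
 ┃.........................┃............┃   
 ┃.........................┃............┃   
 ┃♣♣.......................┃━━━━━━━━━━━━┛   
 ┃.........................┃                
━┃.........................┃┓               
W┃.........~...............┃┃               
─┗━━━━━━━━━━━━━━━━━━━━━━━━━┛┨               
me:      (●) Light  ( ) Dark┃               
ress:    [                 ]┃               


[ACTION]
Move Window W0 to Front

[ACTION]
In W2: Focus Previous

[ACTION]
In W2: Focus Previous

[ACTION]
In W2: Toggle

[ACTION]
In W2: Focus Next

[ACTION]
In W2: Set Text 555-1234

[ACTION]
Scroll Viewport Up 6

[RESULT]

                                            
                                            
                                            
                                            
                                            
                  ┏━━━━━━━━━━━━━━━━━━━━━┓   
 ┏━━━━━━━━━━━━━━━━━━━━━━━━━┓ator        ┃   
 ┃ MapNavigator            ┃────────────┨   
 ┠─────────────────────────┨            ┃   
 ┃..........♣♣.............┃            ┃   
 ┃...........♣.............┃            ┃   
 ┃........~................┃            ┃   
 ┃.....~~~.................┃            ┃   
 ┃......~~...........~~....┃            ┃   
 ┃......~.~...........~~...┃.@..........┃   
 ┃.................^^~~~...┃............┃   
 ┃.................^.^~....┃............┃   
 ┃══.═.═══.═══@═.══════════┃............┃   
 ┃..................^......┃............┃   
 ┃.........................┃............┃   
 ┃.........................┃............┃   
 ┃♣♣.......................┃━━━━━━━━━━━━┛   


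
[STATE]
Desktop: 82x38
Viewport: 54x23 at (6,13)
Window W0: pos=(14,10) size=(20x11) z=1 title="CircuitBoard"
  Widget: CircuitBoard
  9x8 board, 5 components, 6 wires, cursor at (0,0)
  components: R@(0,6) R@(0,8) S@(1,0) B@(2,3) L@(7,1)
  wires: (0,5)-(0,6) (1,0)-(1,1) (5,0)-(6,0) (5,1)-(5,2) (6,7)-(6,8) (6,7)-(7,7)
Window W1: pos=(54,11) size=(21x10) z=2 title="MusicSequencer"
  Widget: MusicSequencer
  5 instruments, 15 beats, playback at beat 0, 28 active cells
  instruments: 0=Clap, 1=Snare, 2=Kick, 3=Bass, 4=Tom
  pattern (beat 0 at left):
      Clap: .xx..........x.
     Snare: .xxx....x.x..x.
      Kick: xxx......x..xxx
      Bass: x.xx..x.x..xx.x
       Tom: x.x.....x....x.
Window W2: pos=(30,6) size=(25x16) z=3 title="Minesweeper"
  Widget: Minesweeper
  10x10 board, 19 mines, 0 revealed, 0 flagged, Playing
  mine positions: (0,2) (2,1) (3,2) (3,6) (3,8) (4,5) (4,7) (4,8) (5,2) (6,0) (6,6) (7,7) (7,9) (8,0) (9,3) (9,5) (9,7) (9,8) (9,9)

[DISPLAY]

        ┃   0 1 2 3 4 5 ┃■■■■■■■■■■             ┃─────
        ┃0  [.]         ┃■■■■■■■■■■             ┃     
        ┃               ┃■■■■■■■■■■             ┃  Cla
        ┃1   S ─ ·      ┃■■■■■■■■■■             ┃ Snar
        ┃               ┃■■■■■■■■■■             ┃  Kic
        ┃2              ┃■■■■■■■■■■             ┃  Bas
        ┃               ┃                       ┃   To
        ┗━━━━━━━━━━━━━━━┃                       ┃━━━━━
                        ┗━━━━━━━━━━━━━━━━━━━━━━━┛     
                                                      
                                                      
                                                      
                                                      
                                                      
                                                      
                                                      
                                                      
                                                      
                                                      
                                                      
                                                      
                                                      
                                                      


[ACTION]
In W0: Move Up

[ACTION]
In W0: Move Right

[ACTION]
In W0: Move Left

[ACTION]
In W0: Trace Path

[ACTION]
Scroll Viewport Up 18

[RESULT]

                                                      
                                                      
                                                      
                                                      
                                                      
                                                      
                        ┏━━━━━━━━━━━━━━━━━━━━━━━┓     
                        ┃ Minesweeper           ┃     
                        ┠───────────────────────┨     
                        ┃■■■■■■■■■■             ┃     
        ┏━━━━━━━━━━━━━━━┃■■■■■■■■■■             ┃     
        ┃ CircuitBoard  ┃■■■■■■■■■■             ┃━━━━━
        ┠───────────────┃■■■■■■■■■■             ┃ Musi
        ┃   0 1 2 3 4 5 ┃■■■■■■■■■■             ┃─────
        ┃0  [.]         ┃■■■■■■■■■■             ┃     
        ┃               ┃■■■■■■■■■■             ┃  Cla
        ┃1   S ─ ·      ┃■■■■■■■■■■             ┃ Snar
        ┃               ┃■■■■■■■■■■             ┃  Kic
        ┃2              ┃■■■■■■■■■■             ┃  Bas
        ┃               ┃                       ┃   To
        ┗━━━━━━━━━━━━━━━┃                       ┃━━━━━
                        ┗━━━━━━━━━━━━━━━━━━━━━━━┛     
                                                      


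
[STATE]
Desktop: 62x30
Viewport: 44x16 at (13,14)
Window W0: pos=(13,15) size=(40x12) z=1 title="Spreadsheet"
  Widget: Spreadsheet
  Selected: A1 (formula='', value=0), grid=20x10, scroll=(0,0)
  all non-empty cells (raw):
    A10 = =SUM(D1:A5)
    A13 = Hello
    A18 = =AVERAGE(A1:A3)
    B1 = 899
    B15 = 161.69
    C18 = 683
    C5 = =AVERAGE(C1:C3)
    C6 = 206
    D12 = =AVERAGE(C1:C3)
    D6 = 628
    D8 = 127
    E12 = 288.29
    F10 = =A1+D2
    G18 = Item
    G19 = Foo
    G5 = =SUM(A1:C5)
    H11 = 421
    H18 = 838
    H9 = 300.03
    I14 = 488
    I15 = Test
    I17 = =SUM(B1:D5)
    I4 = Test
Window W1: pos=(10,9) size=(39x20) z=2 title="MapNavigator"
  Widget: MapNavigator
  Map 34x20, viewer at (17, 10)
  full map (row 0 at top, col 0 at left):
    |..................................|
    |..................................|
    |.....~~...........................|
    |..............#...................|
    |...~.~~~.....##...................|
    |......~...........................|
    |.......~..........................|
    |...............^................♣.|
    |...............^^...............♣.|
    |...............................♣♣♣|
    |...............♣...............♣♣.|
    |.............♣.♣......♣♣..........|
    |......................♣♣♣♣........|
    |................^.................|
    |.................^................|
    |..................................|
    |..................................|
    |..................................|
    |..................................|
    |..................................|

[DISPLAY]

..~.~~~.....##...................  ┃        
.....~...........................  ┃━━━┓    
......~..........................  ┃   ┃    
..............^................♣.  ┃───┨    
..............^^...............♣.  ┃   ┃    
..............................♣♣♣  ┃   ┃    
..............♣.@.............♣♣.  ┃---┃    
............♣.♣......♣♣..........  ┃0  ┃    
.....................♣♣♣♣........  ┃0  ┃    
...............^.................  ┃0  ┃    
................^................  ┃0  ┃    
.................................  ┃0  ┃    
.................................  ┃━━━┛    
.................................  ┃        
━━━━━━━━━━━━━━━━━━━━━━━━━━━━━━━━━━━┛        
                                            


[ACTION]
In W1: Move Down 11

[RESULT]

...............^.................  ┃        
................^................  ┃━━━┓    
.................................  ┃   ┃    
.................................  ┃───┨    
.................................  ┃   ┃    
.................................  ┃   ┃    
................@................  ┃---┃    
                                   ┃0  ┃    
                                   ┃0  ┃    
                                   ┃0  ┃    
                                   ┃0  ┃    
                                   ┃0  ┃    
                                   ┃━━━┛    
                                   ┃        
━━━━━━━━━━━━━━━━━━━━━━━━━━━━━━━━━━━┛        
                                            


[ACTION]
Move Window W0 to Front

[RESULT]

...............^.................  ┃        
┏━━━━━━━━━━━━━━━━━━━━━━━━━━━━━━━━━━━━━━┓    
┃ Spreadsheet                          ┃    
┠──────────────────────────────────────┨    
┃A1:                                   ┃    
┃       A       B       C       D      ┃    
┃--------------------------------------┃    
┃  1      [0]     899       0       0  ┃    
┃  2        0       0       0       0  ┃    
┃  3        0       0       0       0  ┃    
┃  4        0       0       0       0  ┃    
┃  5        0       0       0       0  ┃    
┗━━━━━━━━━━━━━━━━━━━━━━━━━━━━━━━━━━━━━━┛    
                                   ┃        
━━━━━━━━━━━━━━━━━━━━━━━━━━━━━━━━━━━┛        
                                            


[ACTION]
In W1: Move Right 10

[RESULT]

.....^.................            ┃        
┏━━━━━━━━━━━━━━━━━━━━━━━━━━━━━━━━━━━━━━┓    
┃ Spreadsheet                          ┃    
┠──────────────────────────────────────┨    
┃A1:                                   ┃    
┃       A       B       C       D      ┃    
┃--------------------------------------┃    
┃  1      [0]     899       0       0  ┃    
┃  2        0       0       0       0  ┃    
┃  3        0       0       0       0  ┃    
┃  4        0       0       0       0  ┃    
┃  5        0       0       0       0  ┃    
┗━━━━━━━━━━━━━━━━━━━━━━━━━━━━━━━━━━━━━━┛    
                                   ┃        
━━━━━━━━━━━━━━━━━━━━━━━━━━━━━━━━━━━┛        
                                            


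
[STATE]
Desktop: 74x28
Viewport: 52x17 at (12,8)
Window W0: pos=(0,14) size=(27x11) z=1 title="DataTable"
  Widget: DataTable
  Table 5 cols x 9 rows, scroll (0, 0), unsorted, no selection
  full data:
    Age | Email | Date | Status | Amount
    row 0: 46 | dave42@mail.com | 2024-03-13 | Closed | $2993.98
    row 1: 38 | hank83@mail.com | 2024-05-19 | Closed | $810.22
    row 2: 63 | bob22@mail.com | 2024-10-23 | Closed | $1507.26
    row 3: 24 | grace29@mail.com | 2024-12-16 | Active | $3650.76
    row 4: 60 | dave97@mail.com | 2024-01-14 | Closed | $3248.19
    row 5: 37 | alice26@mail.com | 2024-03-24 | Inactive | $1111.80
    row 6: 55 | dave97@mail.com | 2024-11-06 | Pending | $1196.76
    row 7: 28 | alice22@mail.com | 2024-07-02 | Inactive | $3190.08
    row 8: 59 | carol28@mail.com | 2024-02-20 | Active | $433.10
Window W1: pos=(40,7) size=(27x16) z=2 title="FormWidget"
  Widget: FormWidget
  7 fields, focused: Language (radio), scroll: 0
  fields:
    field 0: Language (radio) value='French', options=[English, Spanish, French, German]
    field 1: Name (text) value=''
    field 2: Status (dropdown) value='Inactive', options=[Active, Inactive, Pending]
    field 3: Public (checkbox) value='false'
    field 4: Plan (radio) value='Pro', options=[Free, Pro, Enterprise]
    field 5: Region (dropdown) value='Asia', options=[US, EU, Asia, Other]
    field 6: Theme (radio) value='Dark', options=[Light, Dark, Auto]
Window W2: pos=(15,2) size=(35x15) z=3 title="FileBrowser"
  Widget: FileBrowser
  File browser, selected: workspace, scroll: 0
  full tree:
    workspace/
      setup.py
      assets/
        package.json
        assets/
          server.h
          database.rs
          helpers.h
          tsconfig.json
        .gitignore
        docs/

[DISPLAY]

   ┃                                 ┃et            
   ┃                                 ┃──────────────
   ┃                                 ┃e:   ( ) Engli
   ┃                                 ┃     [        
   ┃                                 ┃     [Inactive
   ┃                                 ┃     [ ]      
━━━┃                                 ┃     ( ) Free 
   ┃                                 ┃     [Asia    
───┗━━━━━━━━━━━━━━━━━━━━━━━━━━━━━━━━━┛     ( ) Light
         │Date┃             ┃                       
─────────┼────┃             ┃                       
mail.com │2024┃             ┃                       
mail.com │2024┃             ┃                       
ail.com  │2024┃             ┃                       
@mail.com│2024┃             ┗━━━━━━━━━━━━━━━━━━━━━━━
mail.com │2024┃                                     
━━━━━━━━━━━━━━┛                                     


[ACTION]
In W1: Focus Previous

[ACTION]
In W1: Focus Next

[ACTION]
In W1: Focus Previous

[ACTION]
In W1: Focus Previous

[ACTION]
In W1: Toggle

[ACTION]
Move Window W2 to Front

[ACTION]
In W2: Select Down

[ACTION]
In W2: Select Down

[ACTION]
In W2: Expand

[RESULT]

   ┃      package.json               ┃et            
   ┃      [+] assets/                ┃──────────────
   ┃      .gitignore                 ┃e:   ( ) Engli
   ┃      [+] docs/                  ┃     [        
   ┃                                 ┃     [Inactive
   ┃                                 ┃     [ ]      
━━━┃                                 ┃     ( ) Free 
   ┃                                 ┃     [Asia    
───┗━━━━━━━━━━━━━━━━━━━━━━━━━━━━━━━━━┛     ( ) Light
         │Date┃             ┃                       
─────────┼────┃             ┃                       
mail.com │2024┃             ┃                       
mail.com │2024┃             ┃                       
ail.com  │2024┃             ┃                       
@mail.com│2024┃             ┗━━━━━━━━━━━━━━━━━━━━━━━
mail.com │2024┃                                     
━━━━━━━━━━━━━━┛                                     
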